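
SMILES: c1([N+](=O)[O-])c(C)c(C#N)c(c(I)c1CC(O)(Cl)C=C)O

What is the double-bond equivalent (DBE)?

8

Molecular formula from the SMILES: C12H10ClIN2O4.
DoU = (2C + 2 + N − H − X)/2 = (2·12 + 2 + 2 − 10 − 2)/2 = 16/2 = 8.
(Structurally: 1 ring(s) + 7 π bond(s) = 8.)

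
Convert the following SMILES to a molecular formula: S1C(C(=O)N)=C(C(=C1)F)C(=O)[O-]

Heavy atoms from the SMILES: 6 C, 1 F, 1 N, 3 O, 1 S.
Implicit hydrogens by atom environment:
  3 × C (aromatic): no H
  2 × C: no H
  2 × O: no H
  1 × C (aromatic): 1 H
  1 × F: no H
  1 × N: 2 H
  1 × O (charge -1): no H
  1 × S (aromatic): no H
  Total hydrogens = 3.
Net charge -1.
Molecular formula: C6H3FNO3S-

C6H3FNO3S-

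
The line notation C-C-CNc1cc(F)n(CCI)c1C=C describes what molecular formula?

Heavy atoms from the SMILES: 11 C, 1 F, 1 I, 2 N.
Implicit hydrogens by atom environment:
  5 × C: 2 H each → 10
  3 × C (aromatic): no H
  1 × C: 3 H
  1 × C (aromatic): 1 H
  1 × C: 1 H
  1 × F: no H
  1 × I: no H
  1 × N: 1 H
  1 × N (aromatic): no H
  Total hydrogens = 16.
Molecular formula: C11H16FIN2

C11H16FIN2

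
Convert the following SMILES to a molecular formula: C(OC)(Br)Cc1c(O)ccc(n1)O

Heavy atoms from the SMILES: 1 Br, 8 C, 1 N, 3 O.
Implicit hydrogens by atom environment:
  3 × C (aromatic): no H
  2 × C (aromatic): 1 H each → 2
  2 × O: 1 H each → 2
  1 × Br: no H
  1 × C: 3 H
  1 × C: 2 H
  1 × C: 1 H
  1 × N (aromatic): no H
  1 × O: no H
  Total hydrogens = 10.
Molecular formula: C8H10BrNO3

C8H10BrNO3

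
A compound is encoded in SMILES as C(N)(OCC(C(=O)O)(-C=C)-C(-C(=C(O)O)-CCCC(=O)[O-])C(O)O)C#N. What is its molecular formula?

C15H21N2O9-

Heavy atoms from the SMILES: 15 C, 2 N, 9 O.
Implicit hydrogens by atom environment:
  6 × C: no H
  5 × C: 2 H each → 10
  5 × O: 1 H each → 5
  4 × C: 1 H each → 4
  3 × O: no H
  1 × N: 2 H
  1 × N: no H
  1 × O (charge -1): no H
  Total hydrogens = 21.
Net charge -1.
Molecular formula: C15H21N2O9-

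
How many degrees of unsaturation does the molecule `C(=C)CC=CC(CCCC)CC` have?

2

Molecular formula from the SMILES: C12H22.
DoU = (2C + 2 + N − H − X)/2 = (2·12 + 2 + 0 − 22 − 0)/2 = 4/2 = 2.
(Structurally: 0 ring(s) + 2 π bond(s) = 2.)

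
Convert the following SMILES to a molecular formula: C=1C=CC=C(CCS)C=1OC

C9H12OS

Heavy atoms from the SMILES: 9 C, 1 O, 1 S.
Implicit hydrogens by atom environment:
  4 × C (aromatic): 1 H each → 4
  2 × C: 2 H each → 4
  2 × C (aromatic): no H
  1 × C: 3 H
  1 × O: no H
  1 × S: 1 H
  Total hydrogens = 12.
Molecular formula: C9H12OS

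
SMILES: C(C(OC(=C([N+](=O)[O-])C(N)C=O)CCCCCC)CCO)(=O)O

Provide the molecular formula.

C14H24N2O7

Heavy atoms from the SMILES: 14 C, 2 N, 7 O.
Implicit hydrogens by atom environment:
  7 × C: 2 H each → 14
  4 × O: no H
  3 × C: 1 H each → 3
  3 × C: no H
  2 × O: 1 H each → 2
  1 × C: 3 H
  1 × N: 2 H
  1 × N (charge +1): no H
  1 × O (charge -1): no H
  Total hydrogens = 24.
Molecular formula: C14H24N2O7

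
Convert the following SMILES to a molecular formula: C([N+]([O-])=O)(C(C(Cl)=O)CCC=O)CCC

C9H14ClNO4

Heavy atoms from the SMILES: 9 C, 1 Cl, 1 N, 4 O.
Implicit hydrogens by atom environment:
  4 × C: 2 H each → 8
  3 × C: 1 H each → 3
  3 × O: no H
  1 × C: 3 H
  1 × C: no H
  1 × Cl: no H
  1 × N (charge +1): no H
  1 × O (charge -1): no H
  Total hydrogens = 14.
Molecular formula: C9H14ClNO4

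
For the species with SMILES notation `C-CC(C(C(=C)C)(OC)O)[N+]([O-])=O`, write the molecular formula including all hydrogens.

Heavy atoms from the SMILES: 8 C, 1 N, 4 O.
Implicit hydrogens by atom environment:
  3 × C: 3 H each → 9
  2 × C: 2 H each → 4
  2 × C: no H
  2 × O: no H
  1 × C: 1 H
  1 × N (charge +1): no H
  1 × O: 1 H
  1 × O (charge -1): no H
  Total hydrogens = 15.
Molecular formula: C8H15NO4

C8H15NO4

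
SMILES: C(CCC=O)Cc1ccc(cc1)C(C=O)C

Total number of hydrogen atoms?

18

Hydrogens are implicit in SMILES; fill each atom to its normal valence:
  4 × C: 2 H each → 8
  4 × C (aromatic): 1 H each → 4
  3 × C: 1 H each → 3
  2 × C (aromatic): no H
  2 × O: no H
  1 × C: 3 H
  Total hydrogens = 18.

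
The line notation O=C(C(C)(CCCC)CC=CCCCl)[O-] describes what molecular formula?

C12H20ClO2-

Heavy atoms from the SMILES: 12 C, 1 Cl, 2 O.
Implicit hydrogens by atom environment:
  6 × C: 2 H each → 12
  2 × C: 3 H each → 6
  2 × C: 1 H each → 2
  2 × C: no H
  1 × Cl: no H
  1 × O: no H
  1 × O (charge -1): no H
  Total hydrogens = 20.
Net charge -1.
Molecular formula: C12H20ClO2-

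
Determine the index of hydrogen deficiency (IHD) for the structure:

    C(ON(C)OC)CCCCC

0

Molecular formula from the SMILES: C8H19NO2.
DoU = (2C + 2 + N − H − X)/2 = (2·8 + 2 + 1 − 19 − 0)/2 = 0/2 = 0.
(Structurally: 0 ring(s) + 0 π bond(s) = 0.)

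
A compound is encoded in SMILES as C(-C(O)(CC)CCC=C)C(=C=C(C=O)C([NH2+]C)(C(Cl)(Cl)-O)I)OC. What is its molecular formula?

Heavy atoms from the SMILES: 16 C, 2 Cl, 1 I, 1 N, 4 O.
Implicit hydrogens by atom environment:
  6 × C: no H
  5 × C: 2 H each → 10
  3 × C: 3 H each → 9
  2 × C: 1 H each → 2
  2 × Cl: no H
  2 × O: 1 H each → 2
  2 × O: no H
  1 × I: no H
  1 × N (charge +1): 2 H
  Total hydrogens = 25.
Net charge +1.
Molecular formula: C16H25Cl2INO4+

C16H25Cl2INO4+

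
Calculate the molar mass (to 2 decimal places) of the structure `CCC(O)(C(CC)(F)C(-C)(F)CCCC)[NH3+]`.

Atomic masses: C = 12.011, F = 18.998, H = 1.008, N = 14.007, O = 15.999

Molecular formula: C12H26F2NO+.
M = 12×12.011 + 2×18.998 + 26×1.008 + 1×14.007 + 1×15.999 = 238.34 g/mol.

238.34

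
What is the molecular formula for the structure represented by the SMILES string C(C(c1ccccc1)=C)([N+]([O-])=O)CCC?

C12H15NO2

Heavy atoms from the SMILES: 12 C, 1 N, 2 O.
Implicit hydrogens by atom environment:
  5 × C (aromatic): 1 H each → 5
  3 × C: 2 H each → 6
  1 × C: 3 H
  1 × C: 1 H
  1 × C: no H
  1 × C (aromatic): no H
  1 × N (charge +1): no H
  1 × O: no H
  1 × O (charge -1): no H
  Total hydrogens = 15.
Molecular formula: C12H15NO2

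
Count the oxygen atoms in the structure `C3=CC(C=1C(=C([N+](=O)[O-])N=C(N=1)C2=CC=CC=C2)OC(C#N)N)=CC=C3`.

The symbol for oxygen appears 3 times in the SMILES.

3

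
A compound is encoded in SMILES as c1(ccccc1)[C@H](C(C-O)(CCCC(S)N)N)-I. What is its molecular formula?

C13H21IN2OS

Heavy atoms from the SMILES: 13 C, 1 I, 2 N, 1 O, 1 S.
Implicit hydrogens by atom environment:
  5 × C (aromatic): 1 H each → 5
  4 × C: 2 H each → 8
  2 × C: 1 H each → 2
  2 × N: 2 H each → 4
  1 × C: no H
  1 × C (aromatic): no H
  1 × I: no H
  1 × O: 1 H
  1 × S: 1 H
  Total hydrogens = 21.
Molecular formula: C13H21IN2OS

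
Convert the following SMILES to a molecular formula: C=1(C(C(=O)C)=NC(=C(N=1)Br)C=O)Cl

C7H4BrClN2O2

Heavy atoms from the SMILES: 1 Br, 7 C, 1 Cl, 2 N, 2 O.
Implicit hydrogens by atom environment:
  4 × C (aromatic): no H
  2 × N (aromatic): no H
  2 × O: no H
  1 × Br: no H
  1 × C: 3 H
  1 × C: 1 H
  1 × C: no H
  1 × Cl: no H
  Total hydrogens = 4.
Molecular formula: C7H4BrClN2O2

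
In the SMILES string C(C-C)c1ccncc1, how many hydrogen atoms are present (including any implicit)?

Hydrogens are implicit in SMILES; fill each atom to its normal valence:
  4 × C (aromatic): 1 H each → 4
  2 × C: 2 H each → 4
  1 × C: 3 H
  1 × C (aromatic): no H
  1 × N (aromatic): no H
  Total hydrogens = 11.

11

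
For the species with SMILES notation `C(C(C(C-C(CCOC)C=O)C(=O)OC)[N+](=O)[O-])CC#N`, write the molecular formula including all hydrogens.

C13H20N2O6

Heavy atoms from the SMILES: 13 C, 2 N, 6 O.
Implicit hydrogens by atom environment:
  5 × C: 2 H each → 10
  5 × O: no H
  4 × C: 1 H each → 4
  2 × C: 3 H each → 6
  2 × C: no H
  1 × N: no H
  1 × N (charge +1): no H
  1 × O (charge -1): no H
  Total hydrogens = 20.
Molecular formula: C13H20N2O6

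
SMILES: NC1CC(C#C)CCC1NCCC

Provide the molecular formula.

Heavy atoms from the SMILES: 11 C, 2 N.
Implicit hydrogens by atom environment:
  5 × C: 2 H each → 10
  4 × C: 1 H each → 4
  1 × C: 3 H
  1 × C: no H
  1 × N: 2 H
  1 × N: 1 H
  Total hydrogens = 20.
Molecular formula: C11H20N2

C11H20N2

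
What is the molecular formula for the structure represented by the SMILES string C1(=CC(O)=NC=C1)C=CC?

C8H9NO

Heavy atoms from the SMILES: 8 C, 1 N, 1 O.
Implicit hydrogens by atom environment:
  3 × C (aromatic): 1 H each → 3
  2 × C: 1 H each → 2
  2 × C (aromatic): no H
  1 × C: 3 H
  1 × N (aromatic): no H
  1 × O: 1 H
  Total hydrogens = 9.
Molecular formula: C8H9NO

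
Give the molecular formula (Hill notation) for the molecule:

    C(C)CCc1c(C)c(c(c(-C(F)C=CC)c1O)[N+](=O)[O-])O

Heavy atoms from the SMILES: 15 C, 1 F, 1 N, 4 O.
Implicit hydrogens by atom environment:
  6 × C (aromatic): no H
  3 × C: 3 H each → 9
  3 × C: 2 H each → 6
  3 × C: 1 H each → 3
  2 × O: 1 H each → 2
  1 × F: no H
  1 × N (charge +1): no H
  1 × O: no H
  1 × O (charge -1): no H
  Total hydrogens = 20.
Molecular formula: C15H20FNO4

C15H20FNO4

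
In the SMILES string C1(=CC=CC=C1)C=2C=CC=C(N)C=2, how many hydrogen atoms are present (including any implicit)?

Hydrogens are implicit in SMILES; fill each atom to its normal valence:
  9 × C (aromatic): 1 H each → 9
  3 × C (aromatic): no H
  1 × N: 2 H
  Total hydrogens = 11.

11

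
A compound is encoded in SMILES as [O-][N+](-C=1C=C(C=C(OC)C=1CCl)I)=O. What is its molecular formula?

C8H7ClINO3

Heavy atoms from the SMILES: 8 C, 1 Cl, 1 I, 1 N, 3 O.
Implicit hydrogens by atom environment:
  4 × C (aromatic): no H
  2 × C (aromatic): 1 H each → 2
  2 × O: no H
  1 × C: 3 H
  1 × C: 2 H
  1 × Cl: no H
  1 × I: no H
  1 × N (charge +1): no H
  1 × O (charge -1): no H
  Total hydrogens = 7.
Molecular formula: C8H7ClINO3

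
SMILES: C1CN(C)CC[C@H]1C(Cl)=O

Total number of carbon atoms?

7

The symbol for carbon appears 7 times in the SMILES. (Cl is a single chlorine, not C + l.)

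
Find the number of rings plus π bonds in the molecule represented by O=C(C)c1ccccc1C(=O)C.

Molecular formula from the SMILES: C10H10O2.
DoU = (2C + 2 + N − H − X)/2 = (2·10 + 2 + 0 − 10 − 0)/2 = 12/2 = 6.
(Structurally: 1 ring(s) + 5 π bond(s) = 6.)

6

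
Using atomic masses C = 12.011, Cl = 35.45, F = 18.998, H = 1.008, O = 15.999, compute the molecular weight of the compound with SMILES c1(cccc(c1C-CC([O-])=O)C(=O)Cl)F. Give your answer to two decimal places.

Molecular formula: C10H7ClFO3-.
M = 10×12.011 + 1×35.45 + 1×18.998 + 7×1.008 + 3×15.999 = 229.61 g/mol.

229.61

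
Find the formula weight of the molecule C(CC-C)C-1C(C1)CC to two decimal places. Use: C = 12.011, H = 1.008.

126.24

Molecular formula: C9H18.
M = 9×12.011 + 18×1.008 = 126.24 g/mol.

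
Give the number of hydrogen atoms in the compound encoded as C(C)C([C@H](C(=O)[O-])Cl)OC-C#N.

9

Hydrogens are implicit in SMILES; fill each atom to its normal valence:
  2 × C: 2 H each → 4
  2 × C: 1 H each → 2
  2 × C: no H
  2 × O: no H
  1 × C: 3 H
  1 × Cl: no H
  1 × N: no H
  1 × O (charge -1): no H
  Total hydrogens = 9.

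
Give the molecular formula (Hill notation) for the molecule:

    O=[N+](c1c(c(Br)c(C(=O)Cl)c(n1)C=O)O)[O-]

C7H2BrClN2O5

Heavy atoms from the SMILES: 1 Br, 7 C, 1 Cl, 2 N, 5 O.
Implicit hydrogens by atom environment:
  5 × C (aromatic): no H
  3 × O: no H
  1 × Br: no H
  1 × C: 1 H
  1 × C: no H
  1 × Cl: no H
  1 × N (aromatic): no H
  1 × N (charge +1): no H
  1 × O: 1 H
  1 × O (charge -1): no H
  Total hydrogens = 2.
Molecular formula: C7H2BrClN2O5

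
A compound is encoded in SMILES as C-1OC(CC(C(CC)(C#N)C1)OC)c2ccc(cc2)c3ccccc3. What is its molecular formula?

Heavy atoms from the SMILES: 22 C, 1 N, 2 O.
Implicit hydrogens by atom environment:
  9 × C (aromatic): 1 H each → 9
  4 × C: 2 H each → 8
  3 × C (aromatic): no H
  2 × C: 3 H each → 6
  2 × C: 1 H each → 2
  2 × C: no H
  2 × O: no H
  1 × N: no H
  Total hydrogens = 25.
Molecular formula: C22H25NO2

C22H25NO2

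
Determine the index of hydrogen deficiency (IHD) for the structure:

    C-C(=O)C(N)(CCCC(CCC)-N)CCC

1

Molecular formula from the SMILES: C13H28N2O.
DoU = (2C + 2 + N − H − X)/2 = (2·13 + 2 + 2 − 28 − 0)/2 = 2/2 = 1.
(Structurally: 0 ring(s) + 1 π bond(s) = 1.)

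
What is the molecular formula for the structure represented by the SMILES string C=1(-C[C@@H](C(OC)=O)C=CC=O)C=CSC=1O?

Heavy atoms from the SMILES: 11 C, 4 O, 1 S.
Implicit hydrogens by atom environment:
  4 × C: 1 H each → 4
  3 × O: no H
  2 × C (aromatic): 1 H each → 2
  2 × C (aromatic): no H
  1 × C: 3 H
  1 × C: 2 H
  1 × C: no H
  1 × O: 1 H
  1 × S (aromatic): no H
  Total hydrogens = 12.
Molecular formula: C11H12O4S

C11H12O4S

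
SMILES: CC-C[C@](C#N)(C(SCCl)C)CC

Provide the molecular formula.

Heavy atoms from the SMILES: 10 C, 1 Cl, 1 N, 1 S.
Implicit hydrogens by atom environment:
  4 × C: 2 H each → 8
  3 × C: 3 H each → 9
  2 × C: no H
  1 × C: 1 H
  1 × Cl: no H
  1 × N: no H
  1 × S: no H
  Total hydrogens = 18.
Molecular formula: C10H18ClNS

C10H18ClNS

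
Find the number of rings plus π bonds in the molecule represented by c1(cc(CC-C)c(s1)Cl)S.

Molecular formula from the SMILES: C7H9ClS2.
DoU = (2C + 2 + N − H − X)/2 = (2·7 + 2 + 0 − 9 − 1)/2 = 6/2 = 3.
(Structurally: 1 ring(s) + 2 π bond(s) = 3.)

3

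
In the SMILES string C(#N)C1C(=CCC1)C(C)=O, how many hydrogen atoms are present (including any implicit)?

9

Hydrogens are implicit in SMILES; fill each atom to its normal valence:
  3 × C: no H
  2 × C: 2 H each → 4
  2 × C: 1 H each → 2
  1 × C: 3 H
  1 × N: no H
  1 × O: no H
  Total hydrogens = 9.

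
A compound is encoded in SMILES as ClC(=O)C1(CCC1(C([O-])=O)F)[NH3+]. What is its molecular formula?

Heavy atoms from the SMILES: 6 C, 1 Cl, 1 F, 1 N, 3 O.
Implicit hydrogens by atom environment:
  4 × C: no H
  2 × C: 2 H each → 4
  2 × O: no H
  1 × Cl: no H
  1 × F: no H
  1 × N (charge +1): 3 H
  1 × O (charge -1): no H
  Total hydrogens = 7.
Molecular formula: C6H7ClFNO3

C6H7ClFNO3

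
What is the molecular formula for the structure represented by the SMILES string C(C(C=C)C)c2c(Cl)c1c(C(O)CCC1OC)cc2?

Heavy atoms from the SMILES: 16 C, 1 Cl, 2 O.
Implicit hydrogens by atom environment:
  4 × C: 2 H each → 8
  4 × C: 1 H each → 4
  4 × C (aromatic): no H
  2 × C: 3 H each → 6
  2 × C (aromatic): 1 H each → 2
  1 × Cl: no H
  1 × O: 1 H
  1 × O: no H
  Total hydrogens = 21.
Molecular formula: C16H21ClO2

C16H21ClO2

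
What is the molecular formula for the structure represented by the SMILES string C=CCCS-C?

C5H10S

Heavy atoms from the SMILES: 5 C, 1 S.
Implicit hydrogens by atom environment:
  3 × C: 2 H each → 6
  1 × C: 3 H
  1 × C: 1 H
  1 × S: no H
  Total hydrogens = 10.
Molecular formula: C5H10S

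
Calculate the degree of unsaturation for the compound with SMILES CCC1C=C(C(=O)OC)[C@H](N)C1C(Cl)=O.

4

Molecular formula from the SMILES: C10H14ClNO3.
DoU = (2C + 2 + N − H − X)/2 = (2·10 + 2 + 1 − 14 − 1)/2 = 8/2 = 4.
(Structurally: 1 ring(s) + 3 π bond(s) = 4.)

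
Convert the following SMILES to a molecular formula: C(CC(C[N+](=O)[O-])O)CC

C6H13NO3

Heavy atoms from the SMILES: 6 C, 1 N, 3 O.
Implicit hydrogens by atom environment:
  4 × C: 2 H each → 8
  1 × C: 3 H
  1 × C: 1 H
  1 × N (charge +1): no H
  1 × O: 1 H
  1 × O: no H
  1 × O (charge -1): no H
  Total hydrogens = 13.
Molecular formula: C6H13NO3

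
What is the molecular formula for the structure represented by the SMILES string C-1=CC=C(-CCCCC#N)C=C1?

Heavy atoms from the SMILES: 11 C, 1 N.
Implicit hydrogens by atom environment:
  5 × C (aromatic): 1 H each → 5
  4 × C: 2 H each → 8
  1 × C: no H
  1 × C (aromatic): no H
  1 × N: no H
  Total hydrogens = 13.
Molecular formula: C11H13N

C11H13N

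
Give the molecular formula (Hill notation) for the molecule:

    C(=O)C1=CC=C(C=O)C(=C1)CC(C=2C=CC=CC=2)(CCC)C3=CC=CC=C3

C25H24O2

Heavy atoms from the SMILES: 25 C, 2 O.
Implicit hydrogens by atom environment:
  13 × C (aromatic): 1 H each → 13
  5 × C (aromatic): no H
  3 × C: 2 H each → 6
  2 × C: 1 H each → 2
  2 × O: no H
  1 × C: 3 H
  1 × C: no H
  Total hydrogens = 24.
Molecular formula: C25H24O2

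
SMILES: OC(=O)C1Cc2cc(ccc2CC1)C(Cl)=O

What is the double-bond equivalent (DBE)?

Molecular formula from the SMILES: C12H11ClO3.
DoU = (2C + 2 + N − H − X)/2 = (2·12 + 2 + 0 − 11 − 1)/2 = 14/2 = 7.
(Structurally: 2 ring(s) + 5 π bond(s) = 7.)

7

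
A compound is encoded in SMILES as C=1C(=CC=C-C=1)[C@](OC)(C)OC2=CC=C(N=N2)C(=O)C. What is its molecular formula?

Heavy atoms from the SMILES: 15 C, 2 N, 3 O.
Implicit hydrogens by atom environment:
  7 × C (aromatic): 1 H each → 7
  3 × C: 3 H each → 9
  3 × C (aromatic): no H
  3 × O: no H
  2 × C: no H
  2 × N (aromatic): no H
  Total hydrogens = 16.
Molecular formula: C15H16N2O3

C15H16N2O3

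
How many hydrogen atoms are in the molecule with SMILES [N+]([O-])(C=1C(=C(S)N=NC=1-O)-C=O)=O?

3

Hydrogens are implicit in SMILES; fill each atom to its normal valence:
  4 × C (aromatic): no H
  2 × N (aromatic): no H
  2 × O: no H
  1 × C: 1 H
  1 × N (charge +1): no H
  1 × O: 1 H
  1 × O (charge -1): no H
  1 × S: 1 H
  Total hydrogens = 3.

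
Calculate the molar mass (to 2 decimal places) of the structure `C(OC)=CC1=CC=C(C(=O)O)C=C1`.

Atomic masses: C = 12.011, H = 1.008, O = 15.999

Molecular formula: C10H10O3.
M = 10×12.011 + 10×1.008 + 3×15.999 = 178.19 g/mol.

178.19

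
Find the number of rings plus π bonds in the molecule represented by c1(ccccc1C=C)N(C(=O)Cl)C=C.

Molecular formula from the SMILES: C11H10ClNO.
DoU = (2C + 2 + N − H − X)/2 = (2·11 + 2 + 1 − 10 − 1)/2 = 14/2 = 7.
(Structurally: 1 ring(s) + 6 π bond(s) = 7.)

7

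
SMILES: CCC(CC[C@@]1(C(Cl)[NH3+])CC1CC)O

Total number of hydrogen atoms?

Hydrogens are implicit in SMILES; fill each atom to its normal valence:
  5 × C: 2 H each → 10
  3 × C: 1 H each → 3
  2 × C: 3 H each → 6
  1 × C: no H
  1 × Cl: no H
  1 × N (charge +1): 3 H
  1 × O: 1 H
  Total hydrogens = 23.

23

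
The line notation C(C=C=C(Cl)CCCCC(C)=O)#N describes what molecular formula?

C10H12ClNO

Heavy atoms from the SMILES: 10 C, 1 Cl, 1 N, 1 O.
Implicit hydrogens by atom environment:
  4 × C: 2 H each → 8
  4 × C: no H
  1 × C: 3 H
  1 × C: 1 H
  1 × Cl: no H
  1 × N: no H
  1 × O: no H
  Total hydrogens = 12.
Molecular formula: C10H12ClNO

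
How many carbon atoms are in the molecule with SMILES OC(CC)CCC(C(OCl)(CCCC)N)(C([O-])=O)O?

12

The symbol for carbon appears 12 times in the SMILES. (Cl is a single chlorine, not C + l.)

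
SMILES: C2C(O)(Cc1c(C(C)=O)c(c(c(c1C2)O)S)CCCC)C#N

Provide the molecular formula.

Heavy atoms from the SMILES: 17 C, 1 N, 3 O, 1 S.
Implicit hydrogens by atom environment:
  6 × C: 2 H each → 12
  6 × C (aromatic): no H
  3 × C: no H
  2 × C: 3 H each → 6
  2 × O: 1 H each → 2
  1 × N: no H
  1 × O: no H
  1 × S: 1 H
  Total hydrogens = 21.
Molecular formula: C17H21NO3S

C17H21NO3S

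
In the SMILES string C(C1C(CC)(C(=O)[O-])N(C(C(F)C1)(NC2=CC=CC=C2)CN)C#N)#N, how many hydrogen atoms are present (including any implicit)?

Hydrogens are implicit in SMILES; fill each atom to its normal valence:
  5 × C (aromatic): 1 H each → 5
  5 × C: no H
  3 × C: 2 H each → 6
  3 × N: no H
  2 × C: 1 H each → 2
  1 × C: 3 H
  1 × C (aromatic): no H
  1 × F: no H
  1 × N: 2 H
  1 × N: 1 H
  1 × O: no H
  1 × O (charge -1): no H
  Total hydrogens = 19.

19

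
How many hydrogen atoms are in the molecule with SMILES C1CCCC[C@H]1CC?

16

Hydrogens are implicit in SMILES; fill each atom to its normal valence:
  6 × C: 2 H each → 12
  1 × C: 3 H
  1 × C: 1 H
  Total hydrogens = 16.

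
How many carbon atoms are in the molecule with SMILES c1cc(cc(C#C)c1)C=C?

10

The symbol for carbon appears 10 times in the SMILES. Lowercase c denotes aromatic carbon and counts toward C.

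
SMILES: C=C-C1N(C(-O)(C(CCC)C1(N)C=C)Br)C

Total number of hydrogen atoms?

Hydrogens are implicit in SMILES; fill each atom to its normal valence:
  4 × C: 2 H each → 8
  4 × C: 1 H each → 4
  2 × C: 3 H each → 6
  2 × C: no H
  1 × Br: no H
  1 × N: 2 H
  1 × N: no H
  1 × O: 1 H
  Total hydrogens = 21.

21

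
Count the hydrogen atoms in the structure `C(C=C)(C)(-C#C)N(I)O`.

Hydrogens are implicit in SMILES; fill each atom to its normal valence:
  2 × C: 1 H each → 2
  2 × C: no H
  1 × C: 3 H
  1 × C: 2 H
  1 × I: no H
  1 × N: no H
  1 × O: 1 H
  Total hydrogens = 8.

8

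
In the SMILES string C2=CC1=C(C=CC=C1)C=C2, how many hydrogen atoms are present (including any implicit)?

8

Hydrogens are implicit in SMILES; fill each atom to its normal valence:
  8 × C (aromatic): 1 H each → 8
  2 × C (aromatic): no H
  Total hydrogens = 8.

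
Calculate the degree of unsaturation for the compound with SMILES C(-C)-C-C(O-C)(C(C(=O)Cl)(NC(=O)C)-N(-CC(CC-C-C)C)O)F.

Molecular formula from the SMILES: C16H30ClFN2O4.
DoU = (2C + 2 + N − H − X)/2 = (2·16 + 2 + 2 − 30 − 2)/2 = 4/2 = 2.
(Structurally: 0 ring(s) + 2 π bond(s) = 2.)

2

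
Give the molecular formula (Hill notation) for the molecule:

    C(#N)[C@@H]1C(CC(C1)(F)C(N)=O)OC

Heavy atoms from the SMILES: 8 C, 1 F, 2 N, 2 O.
Implicit hydrogens by atom environment:
  3 × C: no H
  2 × C: 2 H each → 4
  2 × C: 1 H each → 2
  2 × O: no H
  1 × C: 3 H
  1 × F: no H
  1 × N: 2 H
  1 × N: no H
  Total hydrogens = 11.
Molecular formula: C8H11FN2O2

C8H11FN2O2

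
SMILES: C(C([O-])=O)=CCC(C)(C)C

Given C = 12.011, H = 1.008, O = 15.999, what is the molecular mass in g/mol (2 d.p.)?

141.19

Molecular formula: C8H13O2-.
M = 8×12.011 + 13×1.008 + 2×15.999 = 141.19 g/mol.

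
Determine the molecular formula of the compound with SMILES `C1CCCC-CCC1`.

C8H16

Heavy atoms from the SMILES: 8 C.
Implicit hydrogens by atom environment:
  8 × C: 2 H each → 16
  Total hydrogens = 16.
Molecular formula: C8H16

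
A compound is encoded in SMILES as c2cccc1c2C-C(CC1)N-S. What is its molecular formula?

Heavy atoms from the SMILES: 10 C, 1 N, 1 S.
Implicit hydrogens by atom environment:
  4 × C (aromatic): 1 H each → 4
  3 × C: 2 H each → 6
  2 × C (aromatic): no H
  1 × C: 1 H
  1 × N: 1 H
  1 × S: 1 H
  Total hydrogens = 13.
Molecular formula: C10H13NS

C10H13NS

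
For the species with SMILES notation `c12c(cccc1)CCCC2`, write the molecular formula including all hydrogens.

Heavy atoms from the SMILES: 10 C.
Implicit hydrogens by atom environment:
  4 × C: 2 H each → 8
  4 × C (aromatic): 1 H each → 4
  2 × C (aromatic): no H
  Total hydrogens = 12.
Molecular formula: C10H12

C10H12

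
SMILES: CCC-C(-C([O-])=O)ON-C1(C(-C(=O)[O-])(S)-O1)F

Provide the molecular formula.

Heavy atoms from the SMILES: 8 C, 1 F, 1 N, 6 O, 1 S.
Implicit hydrogens by atom environment:
  4 × C: no H
  4 × O: no H
  2 × C: 2 H each → 4
  2 × O (charge -1): no H
  1 × C: 3 H
  1 × C: 1 H
  1 × F: no H
  1 × N: 1 H
  1 × S: 1 H
  Total hydrogens = 10.
Net charge -2.
Molecular formula: [C8H10FNO6S]2-

[C8H10FNO6S]2-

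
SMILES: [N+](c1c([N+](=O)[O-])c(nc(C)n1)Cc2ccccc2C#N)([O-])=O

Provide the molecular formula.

C13H9N5O4

Heavy atoms from the SMILES: 13 C, 5 N, 4 O.
Implicit hydrogens by atom environment:
  6 × C (aromatic): no H
  4 × C (aromatic): 1 H each → 4
  2 × N (aromatic): no H
  2 × N (charge +1): no H
  2 × O: no H
  2 × O (charge -1): no H
  1 × C: 3 H
  1 × C: 2 H
  1 × C: no H
  1 × N: no H
  Total hydrogens = 9.
Molecular formula: C13H9N5O4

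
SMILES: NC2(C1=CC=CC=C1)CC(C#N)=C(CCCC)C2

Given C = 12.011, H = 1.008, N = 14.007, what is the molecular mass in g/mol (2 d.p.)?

240.35

Molecular formula: C16H20N2.
M = 16×12.011 + 20×1.008 + 2×14.007 = 240.35 g/mol.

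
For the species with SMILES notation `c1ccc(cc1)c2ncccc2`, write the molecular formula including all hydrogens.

Heavy atoms from the SMILES: 11 C, 1 N.
Implicit hydrogens by atom environment:
  9 × C (aromatic): 1 H each → 9
  2 × C (aromatic): no H
  1 × N (aromatic): no H
  Total hydrogens = 9.
Molecular formula: C11H9N

C11H9N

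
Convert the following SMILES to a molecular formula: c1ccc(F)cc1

C6H5F

Heavy atoms from the SMILES: 6 C, 1 F.
Implicit hydrogens by atom environment:
  5 × C (aromatic): 1 H each → 5
  1 × C (aromatic): no H
  1 × F: no H
  Total hydrogens = 5.
Molecular formula: C6H5F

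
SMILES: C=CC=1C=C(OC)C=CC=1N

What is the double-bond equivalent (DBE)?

Molecular formula from the SMILES: C9H11NO.
DoU = (2C + 2 + N − H − X)/2 = (2·9 + 2 + 1 − 11 − 0)/2 = 10/2 = 5.
(Structurally: 1 ring(s) + 4 π bond(s) = 5.)

5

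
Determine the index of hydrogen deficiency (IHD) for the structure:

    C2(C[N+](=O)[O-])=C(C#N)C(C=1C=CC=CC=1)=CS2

Molecular formula from the SMILES: C12H8N2O2S.
DoU = (2C + 2 + N − H − X)/2 = (2·12 + 2 + 2 − 8 − 0)/2 = 20/2 = 10.
(Structurally: 2 ring(s) + 8 π bond(s) = 10.)

10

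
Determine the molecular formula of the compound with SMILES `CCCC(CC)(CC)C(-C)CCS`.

Heavy atoms from the SMILES: 12 C, 1 S.
Implicit hydrogens by atom environment:
  6 × C: 2 H each → 12
  4 × C: 3 H each → 12
  1 × C: 1 H
  1 × C: no H
  1 × S: 1 H
  Total hydrogens = 26.
Molecular formula: C12H26S

C12H26S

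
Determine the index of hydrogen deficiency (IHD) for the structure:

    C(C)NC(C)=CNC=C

2

Molecular formula from the SMILES: C7H14N2.
DoU = (2C + 2 + N − H − X)/2 = (2·7 + 2 + 2 − 14 − 0)/2 = 4/2 = 2.
(Structurally: 0 ring(s) + 2 π bond(s) = 2.)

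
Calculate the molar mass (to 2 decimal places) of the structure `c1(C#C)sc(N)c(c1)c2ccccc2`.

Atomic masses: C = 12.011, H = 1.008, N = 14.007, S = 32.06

199.27

Molecular formula: C12H9NS.
M = 12×12.011 + 9×1.008 + 1×14.007 + 1×32.06 = 199.27 g/mol.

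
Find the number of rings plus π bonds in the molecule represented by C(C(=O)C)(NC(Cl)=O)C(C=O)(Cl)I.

Molecular formula from the SMILES: C6H6Cl2INO3.
DoU = (2C + 2 + N − H − X)/2 = (2·6 + 2 + 1 − 6 − 3)/2 = 6/2 = 3.
(Structurally: 0 ring(s) + 3 π bond(s) = 3.)

3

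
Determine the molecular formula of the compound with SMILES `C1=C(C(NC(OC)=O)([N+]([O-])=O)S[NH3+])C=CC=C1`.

C9H12N3O4S+

Heavy atoms from the SMILES: 9 C, 3 N, 4 O, 1 S.
Implicit hydrogens by atom environment:
  5 × C (aromatic): 1 H each → 5
  3 × O: no H
  2 × C: no H
  1 × C: 3 H
  1 × C (aromatic): no H
  1 × N (charge +1): 3 H
  1 × N: 1 H
  1 × N (charge +1): no H
  1 × O (charge -1): no H
  1 × S: no H
  Total hydrogens = 12.
Net charge +1.
Molecular formula: C9H12N3O4S+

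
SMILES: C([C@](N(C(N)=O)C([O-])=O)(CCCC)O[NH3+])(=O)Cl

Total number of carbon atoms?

8

The symbol for carbon appears 8 times in the SMILES. (Cl is a single chlorine, not C + l.)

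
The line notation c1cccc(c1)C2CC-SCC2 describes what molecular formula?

C11H14S

Heavy atoms from the SMILES: 11 C, 1 S.
Implicit hydrogens by atom environment:
  5 × C (aromatic): 1 H each → 5
  4 × C: 2 H each → 8
  1 × C: 1 H
  1 × C (aromatic): no H
  1 × S: no H
  Total hydrogens = 14.
Molecular formula: C11H14S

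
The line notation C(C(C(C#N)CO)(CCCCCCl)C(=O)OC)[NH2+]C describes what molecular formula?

Heavy atoms from the SMILES: 13 C, 1 Cl, 2 N, 3 O.
Implicit hydrogens by atom environment:
  7 × C: 2 H each → 14
  3 × C: no H
  2 × C: 3 H each → 6
  2 × O: no H
  1 × C: 1 H
  1 × Cl: no H
  1 × N (charge +1): 2 H
  1 × N: no H
  1 × O: 1 H
  Total hydrogens = 24.
Net charge +1.
Molecular formula: C13H24ClN2O3+

C13H24ClN2O3+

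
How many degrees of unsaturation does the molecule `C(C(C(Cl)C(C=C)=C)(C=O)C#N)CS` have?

5

Molecular formula from the SMILES: C10H12ClNOS.
DoU = (2C + 2 + N − H − X)/2 = (2·10 + 2 + 1 − 12 − 1)/2 = 10/2 = 5.
(Structurally: 0 ring(s) + 5 π bond(s) = 5.)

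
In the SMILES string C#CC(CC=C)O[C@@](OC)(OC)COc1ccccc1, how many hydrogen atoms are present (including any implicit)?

Hydrogens are implicit in SMILES; fill each atom to its normal valence:
  5 × C (aromatic): 1 H each → 5
  4 × O: no H
  3 × C: 2 H each → 6
  3 × C: 1 H each → 3
  2 × C: 3 H each → 6
  2 × C: no H
  1 × C (aromatic): no H
  Total hydrogens = 20.

20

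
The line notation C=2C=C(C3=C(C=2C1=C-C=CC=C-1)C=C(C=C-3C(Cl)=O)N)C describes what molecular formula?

Heavy atoms from the SMILES: 18 C, 1 Cl, 1 N, 1 O.
Implicit hydrogens by atom environment:
  9 × C (aromatic): 1 H each → 9
  7 × C (aromatic): no H
  1 × C: 3 H
  1 × C: no H
  1 × Cl: no H
  1 × N: 2 H
  1 × O: no H
  Total hydrogens = 14.
Molecular formula: C18H14ClNO

C18H14ClNO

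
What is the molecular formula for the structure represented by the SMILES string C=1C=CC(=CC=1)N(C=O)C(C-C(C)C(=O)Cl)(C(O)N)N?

C13H18ClN3O3

Heavy atoms from the SMILES: 13 C, 1 Cl, 3 N, 3 O.
Implicit hydrogens by atom environment:
  5 × C (aromatic): 1 H each → 5
  3 × C: 1 H each → 3
  2 × C: no H
  2 × N: 2 H each → 4
  2 × O: no H
  1 × C: 3 H
  1 × C: 2 H
  1 × C (aromatic): no H
  1 × Cl: no H
  1 × N: no H
  1 × O: 1 H
  Total hydrogens = 18.
Molecular formula: C13H18ClN3O3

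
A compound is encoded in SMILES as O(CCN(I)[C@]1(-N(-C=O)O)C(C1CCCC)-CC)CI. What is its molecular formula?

C13H24I2N2O3

Heavy atoms from the SMILES: 13 C, 2 I, 2 N, 3 O.
Implicit hydrogens by atom environment:
  7 × C: 2 H each → 14
  3 × C: 1 H each → 3
  2 × C: 3 H each → 6
  2 × I: no H
  2 × N: no H
  2 × O: no H
  1 × C: no H
  1 × O: 1 H
  Total hydrogens = 24.
Molecular formula: C13H24I2N2O3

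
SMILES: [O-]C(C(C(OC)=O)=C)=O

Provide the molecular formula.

Heavy atoms from the SMILES: 5 C, 4 O.
Implicit hydrogens by atom environment:
  3 × C: no H
  3 × O: no H
  1 × C: 3 H
  1 × C: 2 H
  1 × O (charge -1): no H
  Total hydrogens = 5.
Net charge -1.
Molecular formula: C5H5O4-

C5H5O4-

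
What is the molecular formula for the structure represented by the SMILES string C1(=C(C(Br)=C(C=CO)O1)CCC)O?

Heavy atoms from the SMILES: 1 Br, 9 C, 3 O.
Implicit hydrogens by atom environment:
  4 × C (aromatic): no H
  2 × C: 2 H each → 4
  2 × C: 1 H each → 2
  2 × O: 1 H each → 2
  1 × Br: no H
  1 × C: 3 H
  1 × O (aromatic): no H
  Total hydrogens = 11.
Molecular formula: C9H11BrO3

C9H11BrO3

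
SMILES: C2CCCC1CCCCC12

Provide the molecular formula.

Heavy atoms from the SMILES: 10 C.
Implicit hydrogens by atom environment:
  8 × C: 2 H each → 16
  2 × C: 1 H each → 2
  Total hydrogens = 18.
Molecular formula: C10H18

C10H18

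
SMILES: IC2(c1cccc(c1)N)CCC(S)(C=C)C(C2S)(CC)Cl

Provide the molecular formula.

Heavy atoms from the SMILES: 16 C, 1 Cl, 1 I, 1 N, 2 S.
Implicit hydrogens by atom environment:
  4 × C: 2 H each → 8
  4 × C (aromatic): 1 H each → 4
  3 × C: no H
  2 × C: 1 H each → 2
  2 × C (aromatic): no H
  2 × S: 1 H each → 2
  1 × C: 3 H
  1 × Cl: no H
  1 × I: no H
  1 × N: 2 H
  Total hydrogens = 21.
Molecular formula: C16H21ClINS2

C16H21ClINS2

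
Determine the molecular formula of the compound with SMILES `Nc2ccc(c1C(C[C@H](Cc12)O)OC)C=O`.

C12H15NO3

Heavy atoms from the SMILES: 12 C, 1 N, 3 O.
Implicit hydrogens by atom environment:
  4 × C (aromatic): no H
  3 × C: 1 H each → 3
  2 × C: 2 H each → 4
  2 × C (aromatic): 1 H each → 2
  2 × O: no H
  1 × C: 3 H
  1 × N: 2 H
  1 × O: 1 H
  Total hydrogens = 15.
Molecular formula: C12H15NO3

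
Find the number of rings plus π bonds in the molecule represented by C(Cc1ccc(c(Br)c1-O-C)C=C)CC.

Molecular formula from the SMILES: C13H17BrO.
DoU = (2C + 2 + N − H − X)/2 = (2·13 + 2 + 0 − 17 − 1)/2 = 10/2 = 5.
(Structurally: 1 ring(s) + 4 π bond(s) = 5.)

5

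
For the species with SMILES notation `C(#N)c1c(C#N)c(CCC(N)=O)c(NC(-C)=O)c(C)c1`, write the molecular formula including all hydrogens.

C14H14N4O2

Heavy atoms from the SMILES: 14 C, 4 N, 2 O.
Implicit hydrogens by atom environment:
  5 × C (aromatic): no H
  4 × C: no H
  2 × C: 3 H each → 6
  2 × C: 2 H each → 4
  2 × N: no H
  2 × O: no H
  1 × C (aromatic): 1 H
  1 × N: 2 H
  1 × N: 1 H
  Total hydrogens = 14.
Molecular formula: C14H14N4O2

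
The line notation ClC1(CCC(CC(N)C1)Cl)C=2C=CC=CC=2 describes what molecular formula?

C13H17Cl2N

Heavy atoms from the SMILES: 13 C, 2 Cl, 1 N.
Implicit hydrogens by atom environment:
  5 × C (aromatic): 1 H each → 5
  4 × C: 2 H each → 8
  2 × C: 1 H each → 2
  2 × Cl: no H
  1 × C: no H
  1 × C (aromatic): no H
  1 × N: 2 H
  Total hydrogens = 17.
Molecular formula: C13H17Cl2N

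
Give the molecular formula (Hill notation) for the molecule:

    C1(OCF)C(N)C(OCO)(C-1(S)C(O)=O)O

Heavy atoms from the SMILES: 7 C, 1 F, 1 N, 6 O, 1 S.
Implicit hydrogens by atom environment:
  3 × C: no H
  3 × O: 1 H each → 3
  3 × O: no H
  2 × C: 2 H each → 4
  2 × C: 1 H each → 2
  1 × F: no H
  1 × N: 2 H
  1 × S: 1 H
  Total hydrogens = 12.
Molecular formula: C7H12FNO6S

C7H12FNO6S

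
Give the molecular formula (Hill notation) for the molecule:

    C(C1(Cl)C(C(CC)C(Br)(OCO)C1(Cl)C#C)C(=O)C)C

Heavy atoms from the SMILES: 1 Br, 14 C, 2 Cl, 3 O.
Implicit hydrogens by atom environment:
  5 × C: no H
  3 × C: 3 H each → 9
  3 × C: 2 H each → 6
  3 × C: 1 H each → 3
  2 × Cl: no H
  2 × O: no H
  1 × Br: no H
  1 × O: 1 H
  Total hydrogens = 19.
Molecular formula: C14H19BrCl2O3

C14H19BrCl2O3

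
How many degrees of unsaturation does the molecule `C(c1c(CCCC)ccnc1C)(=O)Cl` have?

5

Molecular formula from the SMILES: C11H14ClNO.
DoU = (2C + 2 + N − H − X)/2 = (2·11 + 2 + 1 − 14 − 1)/2 = 10/2 = 5.
(Structurally: 1 ring(s) + 4 π bond(s) = 5.)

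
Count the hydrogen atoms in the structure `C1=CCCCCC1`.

12

Hydrogens are implicit in SMILES; fill each atom to its normal valence:
  5 × C: 2 H each → 10
  2 × C: 1 H each → 2
  Total hydrogens = 12.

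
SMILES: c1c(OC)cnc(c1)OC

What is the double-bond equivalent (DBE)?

4

Molecular formula from the SMILES: C7H9NO2.
DoU = (2C + 2 + N − H − X)/2 = (2·7 + 2 + 1 − 9 − 0)/2 = 8/2 = 4.
(Structurally: 1 ring(s) + 3 π bond(s) = 4.)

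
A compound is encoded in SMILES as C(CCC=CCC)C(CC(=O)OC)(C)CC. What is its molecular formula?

C14H26O2

Heavy atoms from the SMILES: 14 C, 2 O.
Implicit hydrogens by atom environment:
  6 × C: 2 H each → 12
  4 × C: 3 H each → 12
  2 × C: 1 H each → 2
  2 × C: no H
  2 × O: no H
  Total hydrogens = 26.
Molecular formula: C14H26O2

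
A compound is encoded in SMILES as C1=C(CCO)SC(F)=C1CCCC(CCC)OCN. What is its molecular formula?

Heavy atoms from the SMILES: 14 C, 1 F, 1 N, 2 O, 1 S.
Implicit hydrogens by atom environment:
  8 × C: 2 H each → 16
  3 × C (aromatic): no H
  1 × C: 3 H
  1 × C (aromatic): 1 H
  1 × C: 1 H
  1 × F: no H
  1 × N: 2 H
  1 × O: 1 H
  1 × O: no H
  1 × S (aromatic): no H
  Total hydrogens = 24.
Molecular formula: C14H24FNO2S

C14H24FNO2S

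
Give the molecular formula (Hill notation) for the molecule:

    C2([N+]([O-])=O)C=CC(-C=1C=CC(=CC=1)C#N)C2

Heavy atoms from the SMILES: 12 C, 2 N, 2 O.
Implicit hydrogens by atom environment:
  4 × C: 1 H each → 4
  4 × C (aromatic): 1 H each → 4
  2 × C (aromatic): no H
  1 × C: 2 H
  1 × C: no H
  1 × N: no H
  1 × N (charge +1): no H
  1 × O: no H
  1 × O (charge -1): no H
  Total hydrogens = 10.
Molecular formula: C12H10N2O2

C12H10N2O2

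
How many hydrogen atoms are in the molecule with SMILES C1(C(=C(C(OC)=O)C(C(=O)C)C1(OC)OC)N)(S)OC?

Hydrogens are implicit in SMILES; fill each atom to its normal valence:
  6 × C: no H
  6 × O: no H
  5 × C: 3 H each → 15
  1 × C: 1 H
  1 × N: 2 H
  1 × S: 1 H
  Total hydrogens = 19.

19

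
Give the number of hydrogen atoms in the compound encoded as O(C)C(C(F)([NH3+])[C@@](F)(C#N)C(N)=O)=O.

Hydrogens are implicit in SMILES; fill each atom to its normal valence:
  5 × C: no H
  3 × O: no H
  2 × F: no H
  1 × C: 3 H
  1 × N (charge +1): 3 H
  1 × N: 2 H
  1 × N: no H
  Total hydrogens = 8.

8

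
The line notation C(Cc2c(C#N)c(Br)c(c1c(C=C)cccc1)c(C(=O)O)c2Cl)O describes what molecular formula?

C18H13BrClNO3

Heavy atoms from the SMILES: 1 Br, 18 C, 1 Cl, 1 N, 3 O.
Implicit hydrogens by atom environment:
  8 × C (aromatic): no H
  4 × C (aromatic): 1 H each → 4
  3 × C: 2 H each → 6
  2 × C: no H
  2 × O: 1 H each → 2
  1 × Br: no H
  1 × C: 1 H
  1 × Cl: no H
  1 × N: no H
  1 × O: no H
  Total hydrogens = 13.
Molecular formula: C18H13BrClNO3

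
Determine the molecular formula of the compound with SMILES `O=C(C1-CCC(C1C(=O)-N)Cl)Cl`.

C7H9Cl2NO2

Heavy atoms from the SMILES: 7 C, 2 Cl, 1 N, 2 O.
Implicit hydrogens by atom environment:
  3 × C: 1 H each → 3
  2 × C: 2 H each → 4
  2 × C: no H
  2 × Cl: no H
  2 × O: no H
  1 × N: 2 H
  Total hydrogens = 9.
Molecular formula: C7H9Cl2NO2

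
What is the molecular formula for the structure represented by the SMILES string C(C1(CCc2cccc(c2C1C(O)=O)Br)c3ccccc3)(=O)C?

C19H17BrO3

Heavy atoms from the SMILES: 1 Br, 19 C, 3 O.
Implicit hydrogens by atom environment:
  8 × C (aromatic): 1 H each → 8
  4 × C (aromatic): no H
  3 × C: no H
  2 × C: 2 H each → 4
  2 × O: no H
  1 × Br: no H
  1 × C: 3 H
  1 × C: 1 H
  1 × O: 1 H
  Total hydrogens = 17.
Molecular formula: C19H17BrO3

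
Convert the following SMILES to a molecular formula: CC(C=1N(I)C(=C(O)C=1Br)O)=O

C6H5BrINO3

Heavy atoms from the SMILES: 1 Br, 6 C, 1 I, 1 N, 3 O.
Implicit hydrogens by atom environment:
  4 × C (aromatic): no H
  2 × O: 1 H each → 2
  1 × Br: no H
  1 × C: 3 H
  1 × C: no H
  1 × I: no H
  1 × N (aromatic): no H
  1 × O: no H
  Total hydrogens = 5.
Molecular formula: C6H5BrINO3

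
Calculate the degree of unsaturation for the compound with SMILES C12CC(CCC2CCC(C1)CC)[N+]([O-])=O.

3

Molecular formula from the SMILES: C12H21NO2.
DoU = (2C + 2 + N − H − X)/2 = (2·12 + 2 + 1 − 21 − 0)/2 = 6/2 = 3.
(Structurally: 2 ring(s) + 1 π bond(s) = 3.)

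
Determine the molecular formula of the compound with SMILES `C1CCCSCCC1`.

C7H14S

Heavy atoms from the SMILES: 7 C, 1 S.
Implicit hydrogens by atom environment:
  7 × C: 2 H each → 14
  1 × S: no H
  Total hydrogens = 14.
Molecular formula: C7H14S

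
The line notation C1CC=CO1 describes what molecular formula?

Heavy atoms from the SMILES: 4 C, 1 O.
Implicit hydrogens by atom environment:
  2 × C: 2 H each → 4
  2 × C: 1 H each → 2
  1 × O: no H
  Total hydrogens = 6.
Molecular formula: C4H6O

C4H6O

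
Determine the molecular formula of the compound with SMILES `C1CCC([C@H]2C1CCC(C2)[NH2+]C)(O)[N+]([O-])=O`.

C11H21N2O3+

Heavy atoms from the SMILES: 11 C, 2 N, 3 O.
Implicit hydrogens by atom environment:
  6 × C: 2 H each → 12
  3 × C: 1 H each → 3
  1 × C: 3 H
  1 × C: no H
  1 × N (charge +1): 2 H
  1 × N (charge +1): no H
  1 × O: 1 H
  1 × O: no H
  1 × O (charge -1): no H
  Total hydrogens = 21.
Net charge +1.
Molecular formula: C11H21N2O3+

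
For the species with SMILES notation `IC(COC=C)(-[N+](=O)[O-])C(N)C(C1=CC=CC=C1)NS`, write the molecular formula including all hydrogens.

C12H16IN3O3S

Heavy atoms from the SMILES: 12 C, 1 I, 3 N, 3 O, 1 S.
Implicit hydrogens by atom environment:
  5 × C (aromatic): 1 H each → 5
  3 × C: 1 H each → 3
  2 × C: 2 H each → 4
  2 × O: no H
  1 × C: no H
  1 × C (aromatic): no H
  1 × I: no H
  1 × N: 2 H
  1 × N: 1 H
  1 × N (charge +1): no H
  1 × O (charge -1): no H
  1 × S: 1 H
  Total hydrogens = 16.
Molecular formula: C12H16IN3O3S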